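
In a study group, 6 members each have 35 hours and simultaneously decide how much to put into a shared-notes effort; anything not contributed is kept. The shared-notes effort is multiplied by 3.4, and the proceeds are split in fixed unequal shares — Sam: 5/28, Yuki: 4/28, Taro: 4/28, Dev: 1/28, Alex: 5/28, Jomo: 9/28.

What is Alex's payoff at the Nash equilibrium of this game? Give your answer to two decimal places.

56.25 hours

For player j, contributing a unit is worthwhile iff 3.4 × (j's share) ≥ 1, i.e. iff j's share is at least 0.2941.
The only share above 0.2941 is Jomo's 9/28, contributing 35; the remaining 5 contribute 0. Total contributed: 35.
Alex keeps 35 and receives 3.4 × 35 × 5/28 = 21.25 from the shared-notes effort, for a payoff of 56.25.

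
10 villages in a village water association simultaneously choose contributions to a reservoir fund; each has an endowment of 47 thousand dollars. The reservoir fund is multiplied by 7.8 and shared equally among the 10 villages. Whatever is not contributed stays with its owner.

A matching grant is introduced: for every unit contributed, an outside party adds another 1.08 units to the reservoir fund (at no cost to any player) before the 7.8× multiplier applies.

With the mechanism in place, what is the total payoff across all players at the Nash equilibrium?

7625.28 thousand dollars

The effective private return per unit is now 7.8 × 2.08 / 10 = 1.6224 > 1, so every player's dominant strategy flips to full contribution.
So the Nash equilibrium is full contribution by all 10; the group earns 7.8 × 2.08 × 470 = 7625.28.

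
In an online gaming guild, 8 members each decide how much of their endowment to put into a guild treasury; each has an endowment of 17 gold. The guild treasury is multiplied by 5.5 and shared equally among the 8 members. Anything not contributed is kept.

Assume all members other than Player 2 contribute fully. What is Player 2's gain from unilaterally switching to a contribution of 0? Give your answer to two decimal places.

Switching from a contribution of 17 to 0 lets Player 2 keep an extra 17 gold, but lowers the guild treasury by 17, which costs Player 2 their own share of that drop: 5.5/8 × 17 = 11.69.
Net gain = 17 − 11.69 = 5.31. The private return per contributed unit (0.6875) is below 1, so free-riding is indeed the best response regardless of what the others do.

5.31 gold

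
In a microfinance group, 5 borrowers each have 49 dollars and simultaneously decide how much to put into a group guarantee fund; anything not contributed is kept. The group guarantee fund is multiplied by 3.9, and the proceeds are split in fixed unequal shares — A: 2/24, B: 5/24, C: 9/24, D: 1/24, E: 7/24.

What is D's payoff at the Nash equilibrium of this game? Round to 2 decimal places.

For player j, contributing a unit is worthwhile iff 3.9 × (j's share) ≥ 1, i.e. iff j's share is at least 0.2564.
C and E are above the threshold, contributing 49 each; the remaining 3 contribute 0. Total contributed: 98.
D keeps 49 and receives 3.9 × 98 × 1/24 = 15.93 from the group guarantee fund, for a payoff of 64.93.

64.93 dollars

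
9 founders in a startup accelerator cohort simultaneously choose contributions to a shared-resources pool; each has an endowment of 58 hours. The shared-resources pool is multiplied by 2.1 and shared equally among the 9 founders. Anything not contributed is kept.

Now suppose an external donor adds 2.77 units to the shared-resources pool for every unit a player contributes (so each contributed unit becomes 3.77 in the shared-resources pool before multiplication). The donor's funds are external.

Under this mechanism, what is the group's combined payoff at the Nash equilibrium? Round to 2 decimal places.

522.00 hours

Even with the mechanism, each unit contributed returns only 2.1 × 3.77 / 9 = 0.8797 per unit of net cost, so contributing nothing is still dominant.
Everyone keeps their endowment and the group total is 9 × 58 = 522.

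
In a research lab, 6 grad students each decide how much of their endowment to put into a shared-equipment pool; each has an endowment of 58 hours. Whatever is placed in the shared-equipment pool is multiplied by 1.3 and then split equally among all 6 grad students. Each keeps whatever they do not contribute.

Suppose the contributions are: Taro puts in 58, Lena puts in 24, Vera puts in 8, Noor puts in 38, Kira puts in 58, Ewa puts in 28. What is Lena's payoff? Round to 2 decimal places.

80.37 hours

Total contributed: 58 + 24 + 8 + 38 + 58 + 28 = 214.
Each receives 1.3 × 214 / 6 = 46.37 from the shared-equipment pool.
Lena keeps 58 − 24 = 34, so Lena's payoff is 34 + 46.37 = 80.37.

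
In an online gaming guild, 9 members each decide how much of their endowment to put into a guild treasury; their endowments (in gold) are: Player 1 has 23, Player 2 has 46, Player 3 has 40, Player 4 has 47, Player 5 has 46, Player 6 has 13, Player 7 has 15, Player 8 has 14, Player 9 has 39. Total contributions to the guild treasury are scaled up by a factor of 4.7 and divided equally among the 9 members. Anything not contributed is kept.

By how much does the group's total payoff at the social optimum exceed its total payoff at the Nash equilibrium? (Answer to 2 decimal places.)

1047.10 gold

The private return per contributed unit is 4.7/9 = 0.5222 < 1 for every player regardless of endowment, so the Nash equilibrium is zero contribution and the group total is Σ E_j = 23 + 46 + 40 + 47 + 46 + 13 + 15 + 14 + 39 = 283.
Each contributed unit returns 4.700 to the group, so the social optimum is full contribution by everyone: group total = 4.700 × 283 = 1330.10.
Efficiency loss = (4.700 − 1) × 283 = 1047.10.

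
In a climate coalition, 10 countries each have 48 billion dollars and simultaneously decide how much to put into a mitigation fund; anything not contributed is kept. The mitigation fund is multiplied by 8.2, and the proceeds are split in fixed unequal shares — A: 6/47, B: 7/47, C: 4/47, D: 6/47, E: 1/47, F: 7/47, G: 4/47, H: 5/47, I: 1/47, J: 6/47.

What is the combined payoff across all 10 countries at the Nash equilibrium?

2208.00 billion dollars

Each unit j contributes comes back to j as 8.2 × (j's share), so j prefers to contribute only if that share exceeds 1/8.2 = 0.1220; otherwise keeping the unit dominates.
A, B, D, F and J clear that bar, contributing 48 each; the remaining 5 contribute 0. Total contributed: 240.
The mitigation fund pays out 8.2 × 240 = 1968.00 in total (split across the unequal shares, but the aggregate is all that matters for the group sum).
The 5 free-riders keep 48 each, adding 240. Group total = 240 + 1968.00 = 2208.00.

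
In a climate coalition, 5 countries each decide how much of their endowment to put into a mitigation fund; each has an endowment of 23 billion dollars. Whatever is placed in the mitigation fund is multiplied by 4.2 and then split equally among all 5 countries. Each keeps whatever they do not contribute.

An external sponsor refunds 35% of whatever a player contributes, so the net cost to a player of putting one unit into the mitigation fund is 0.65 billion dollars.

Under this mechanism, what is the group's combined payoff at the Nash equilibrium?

With the mechanism, a contributed unit returns (4.2/5) / 0.65 = 1.2923 per unit of net cost to the contributor — now above 1 — so contributing fully is weakly dominant for every player.
At the Nash equilibrium everyone contributes 23. Group total payoff = 5 × (23 × 0.35 + 4.2 × 23) = 523.25.

523.25 billion dollars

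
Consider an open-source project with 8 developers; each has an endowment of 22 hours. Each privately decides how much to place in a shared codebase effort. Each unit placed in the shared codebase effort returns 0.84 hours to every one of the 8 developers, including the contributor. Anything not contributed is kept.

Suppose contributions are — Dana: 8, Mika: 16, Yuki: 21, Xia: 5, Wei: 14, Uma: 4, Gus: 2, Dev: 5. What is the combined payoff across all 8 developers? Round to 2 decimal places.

Total contributed: 8 + 16 + 21 + 5 + 14 + 4 + 2 + 5 = 75; total kept: 8 × 22 − 75 = 101.
The shared codebase effort pays out 0.84 × 8 × 75 = 504.00 in aggregate.
Group total = 101 + 504.00 = 605.00.

605.00 hours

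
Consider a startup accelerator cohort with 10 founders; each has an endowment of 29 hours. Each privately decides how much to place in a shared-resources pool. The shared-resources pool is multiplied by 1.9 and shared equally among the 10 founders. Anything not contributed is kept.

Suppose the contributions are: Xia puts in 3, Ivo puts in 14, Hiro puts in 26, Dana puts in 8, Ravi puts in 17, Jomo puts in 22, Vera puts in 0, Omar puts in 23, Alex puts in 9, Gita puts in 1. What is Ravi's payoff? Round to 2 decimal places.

35.37 hours

Total contributed: 3 + 14 + 26 + 8 + 17 + 22 + 0 + 23 + 9 + 1 = 123.
Each receives 1.9 × 123 / 10 = 23.37 from the shared-resources pool.
Ravi keeps 29 − 17 = 12, so Ravi's payoff is 12 + 23.37 = 35.37.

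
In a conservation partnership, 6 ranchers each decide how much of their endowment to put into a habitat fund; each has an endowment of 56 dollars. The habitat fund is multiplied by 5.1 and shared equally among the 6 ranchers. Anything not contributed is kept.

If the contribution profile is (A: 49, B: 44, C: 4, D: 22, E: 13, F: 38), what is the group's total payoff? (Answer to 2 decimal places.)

1033.00 dollars

Total contributed: 49 + 44 + 4 + 22 + 13 + 38 = 170; total kept: 6 × 56 − 170 = 166.
The habitat fund pays out 5.1 × 170 = 867.00 in aggregate.
Group total = 166 + 867.00 = 1033.00.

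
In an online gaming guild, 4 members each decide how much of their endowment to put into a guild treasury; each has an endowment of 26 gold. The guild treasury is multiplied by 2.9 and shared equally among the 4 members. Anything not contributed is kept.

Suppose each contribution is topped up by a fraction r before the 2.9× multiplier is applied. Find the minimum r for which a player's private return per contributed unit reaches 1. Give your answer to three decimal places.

With matching at rate r, one contributed unit becomes (1 + r) in the guild treasury and returns 2.9 × (1 + r) / 4 to the contributor.
Setting this equal to 1: 1 + r = 4/2.9 = 1.3793.
So the minimum matching rate is r = 1.3793 − 1 = 0.379.

0.379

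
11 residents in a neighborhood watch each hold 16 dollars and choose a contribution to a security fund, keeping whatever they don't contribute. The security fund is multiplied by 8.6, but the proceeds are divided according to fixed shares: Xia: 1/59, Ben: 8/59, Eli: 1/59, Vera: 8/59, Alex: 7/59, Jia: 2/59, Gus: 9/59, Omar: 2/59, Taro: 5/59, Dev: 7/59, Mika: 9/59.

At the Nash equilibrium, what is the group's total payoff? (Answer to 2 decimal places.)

A player with share s gets back 8.6·s per unit contributed, so full contribution is dominant for anyone with s > 1/8.6 = 0.1163 and zero contribution is dominant for anyone below.
Ben, Vera, Alex, Gus, Dev and Mika clear that bar, contributing 16 each; the remaining 5 contribute 0. Total contributed: 96.
The security fund pays out 8.6 × 96 = 825.60 in total (split across the unequal shares, but the aggregate is all that matters for the group sum).
The 5 free-riders keep 16 each, adding 80. Group total = 80 + 825.60 = 905.60.

905.60 dollars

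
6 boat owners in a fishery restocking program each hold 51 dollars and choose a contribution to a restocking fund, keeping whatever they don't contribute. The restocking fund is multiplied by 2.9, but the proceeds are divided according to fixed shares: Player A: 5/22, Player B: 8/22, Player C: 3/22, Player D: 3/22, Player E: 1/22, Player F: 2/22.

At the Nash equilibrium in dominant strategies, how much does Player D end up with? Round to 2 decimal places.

Player j's private return per contributed unit is 2.9 × (j's share). Contributing is weakly dominant for j when that share is at least 1/2.9 = 0.3448, and contributing 0 is dominant otherwise.
The only share above 0.3448 is Player B's 8/22, contributing 51; the remaining 5 contribute 0. Total contributed: 51.
Player D keeps 51 and receives 2.9 × 51 × 3/22 = 20.17 from the restocking fund, for a payoff of 71.17.

71.17 dollars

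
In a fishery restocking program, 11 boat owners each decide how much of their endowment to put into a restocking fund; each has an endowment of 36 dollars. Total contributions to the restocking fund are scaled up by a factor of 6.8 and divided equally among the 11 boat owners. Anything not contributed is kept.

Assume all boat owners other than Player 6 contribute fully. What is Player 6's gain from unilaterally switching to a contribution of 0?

Switching from a contribution of 36 to 0 lets Player 6 keep an extra 36 dollars, but lowers the restocking fund by 36, which costs Player 6 their own share of that drop: 6.8/11 × 36 = 22.25.
Net gain = 36 − 22.25 = 13.75. The private return per contributed unit (0.6182) is below 1, so free-riding is indeed the best response regardless of what the others do.

13.75 dollars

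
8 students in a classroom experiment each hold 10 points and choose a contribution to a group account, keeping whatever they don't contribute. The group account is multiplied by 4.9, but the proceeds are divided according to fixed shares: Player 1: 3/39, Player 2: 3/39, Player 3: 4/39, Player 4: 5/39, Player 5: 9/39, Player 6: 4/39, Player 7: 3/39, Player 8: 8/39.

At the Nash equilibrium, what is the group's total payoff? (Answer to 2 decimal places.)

Player j's private return per contributed unit is 4.9 × (j's share). Contributing is weakly dominant for j when that share is at least 1/4.9 = 0.2041, and contributing 0 is dominant otherwise.
Player 5 and Player 8 are above the threshold, contributing 10 each; the remaining 6 contribute 0. Total contributed: 20.
The group account pays out 4.9 × 20 = 98.00 in total (split across the unequal shares, but the aggregate is all that matters for the group sum).
The 6 free-riders keep 10 each, adding 60. Group total = 60 + 98.00 = 158.00.

158.00 points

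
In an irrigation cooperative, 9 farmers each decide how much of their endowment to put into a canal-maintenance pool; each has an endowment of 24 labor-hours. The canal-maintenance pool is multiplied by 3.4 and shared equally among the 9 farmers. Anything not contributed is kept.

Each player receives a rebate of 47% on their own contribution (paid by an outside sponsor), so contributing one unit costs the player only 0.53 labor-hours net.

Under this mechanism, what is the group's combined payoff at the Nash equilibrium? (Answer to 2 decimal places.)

216.00 labor-hours

With the mechanism, a contributed unit returns (3.4/9) / 0.53 = 0.7128 per unit of net cost — still below 1 — so contributing 0 remains dominant for every player.
At the Nash equilibrium no one contributes; group total payoff = 9 × 24 = 216.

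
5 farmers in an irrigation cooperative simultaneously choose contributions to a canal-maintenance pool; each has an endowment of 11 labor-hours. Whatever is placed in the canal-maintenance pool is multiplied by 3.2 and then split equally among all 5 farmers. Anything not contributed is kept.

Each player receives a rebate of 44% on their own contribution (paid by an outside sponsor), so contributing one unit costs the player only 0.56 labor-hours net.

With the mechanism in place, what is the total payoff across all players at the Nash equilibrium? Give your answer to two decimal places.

200.20 labor-hours

The effective private return per unit is now (3.2/5) / 0.56 = 1.1429 > 1, so every player's dominant strategy flips to full contribution.
At the Nash equilibrium everyone contributes 11. Group total payoff = 5 × (11 × 0.44 + 3.2 × 11) = 200.20.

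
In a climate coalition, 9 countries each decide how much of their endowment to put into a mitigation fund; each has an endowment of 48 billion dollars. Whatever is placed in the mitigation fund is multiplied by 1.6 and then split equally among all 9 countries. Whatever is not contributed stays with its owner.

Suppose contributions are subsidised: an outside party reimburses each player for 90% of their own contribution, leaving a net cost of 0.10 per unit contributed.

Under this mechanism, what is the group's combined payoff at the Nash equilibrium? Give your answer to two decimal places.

1080.00 billion dollars

The effective private return per unit is now (1.6/9) / 0.10 = 1.7778 > 1, so every player's dominant strategy flips to full contribution.
At the Nash equilibrium everyone contributes 48. Group total payoff = 9 × (48 × 0.90 + 1.6 × 48) = 1080.00.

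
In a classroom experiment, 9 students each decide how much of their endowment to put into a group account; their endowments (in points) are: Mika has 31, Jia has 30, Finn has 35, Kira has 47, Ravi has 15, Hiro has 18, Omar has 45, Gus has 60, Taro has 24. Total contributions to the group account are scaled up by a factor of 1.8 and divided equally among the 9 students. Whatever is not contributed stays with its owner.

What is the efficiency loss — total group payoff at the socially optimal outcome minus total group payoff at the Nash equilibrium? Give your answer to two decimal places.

The private return per contributed unit is 1.8/9 = 0.2000 < 1 for every player regardless of endowment, so the Nash equilibrium is zero contribution and the group total is Σ E_j = 31 + 30 + 35 + 47 + 15 + 18 + 45 + 60 + 24 = 305.
Each contributed unit returns 1.800 to the group, so the social optimum is full contribution by everyone: group total = 1.800 × 305 = 549.00.
Efficiency loss = (1.800 − 1) × 305 = 244.00.

244.00 points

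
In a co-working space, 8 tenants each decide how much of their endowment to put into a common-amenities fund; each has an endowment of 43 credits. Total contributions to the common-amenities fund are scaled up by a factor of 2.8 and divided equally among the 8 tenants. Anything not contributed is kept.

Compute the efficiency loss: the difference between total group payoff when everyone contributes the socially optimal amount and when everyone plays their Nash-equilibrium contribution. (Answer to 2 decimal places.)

619.20 credits

Each contributed unit returns 2.8/8 = 0.3500 to its contributor — below 1 — so contributing 0 is dominant for every player. At the Nash equilibrium everyone keeps their 43, and the group total is 8 × 43 = 344.
Each contributed unit returns 2.800 to the group as a whole (0.3500 to each of 8 players), which exceeds 1, so the social optimum is full contribution: group total = 2.800 × 344 = 963.20.
Efficiency loss = 963.20 − 344 = 619.20.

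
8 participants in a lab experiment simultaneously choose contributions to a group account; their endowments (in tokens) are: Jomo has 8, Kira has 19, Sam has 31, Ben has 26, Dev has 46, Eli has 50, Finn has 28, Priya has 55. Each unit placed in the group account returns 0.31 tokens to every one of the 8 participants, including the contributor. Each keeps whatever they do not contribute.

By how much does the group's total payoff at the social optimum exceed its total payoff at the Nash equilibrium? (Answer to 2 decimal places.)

389.24 tokens

The private return per contributed unit is 0.31 < 1 for everyone, so the Nash equilibrium is zero contribution and the group total is Σ E_j = 8 + 19 + 31 + 26 + 46 + 50 + 28 + 55 = 263.
Each contributed unit returns 2.480 to the group, so the social optimum is full contribution by everyone: group total = 2.480 × 263 = 652.24.
Efficiency loss = (2.480 − 1) × 263 = 389.24.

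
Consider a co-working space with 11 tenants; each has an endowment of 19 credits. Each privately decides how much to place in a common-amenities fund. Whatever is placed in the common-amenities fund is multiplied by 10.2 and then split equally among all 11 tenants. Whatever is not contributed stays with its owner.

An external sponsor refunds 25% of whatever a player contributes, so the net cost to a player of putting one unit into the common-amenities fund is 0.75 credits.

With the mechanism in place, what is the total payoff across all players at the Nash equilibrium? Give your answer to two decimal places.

2184.05 credits

The effective private return per unit is now (10.2/11) / 0.75 = 1.2364 > 1, so every player's dominant strategy flips to full contribution.
So the Nash equilibrium is full contribution by all 11; the group earns 11 × (19 × 0.25 + 10.2 × 19) = 2184.05.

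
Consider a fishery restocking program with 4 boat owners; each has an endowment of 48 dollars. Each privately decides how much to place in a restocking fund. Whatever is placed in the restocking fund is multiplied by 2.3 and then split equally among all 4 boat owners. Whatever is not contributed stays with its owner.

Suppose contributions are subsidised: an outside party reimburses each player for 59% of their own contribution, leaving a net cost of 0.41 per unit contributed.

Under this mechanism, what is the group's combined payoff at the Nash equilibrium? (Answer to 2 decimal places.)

The effective private return per unit is now (2.3/4) / 0.41 = 1.4024 > 1, so every player's dominant strategy flips to full contribution.
At the Nash equilibrium everyone contributes 48. Group total payoff = 4 × (48 × 0.59 + 2.3 × 48) = 554.88.

554.88 dollars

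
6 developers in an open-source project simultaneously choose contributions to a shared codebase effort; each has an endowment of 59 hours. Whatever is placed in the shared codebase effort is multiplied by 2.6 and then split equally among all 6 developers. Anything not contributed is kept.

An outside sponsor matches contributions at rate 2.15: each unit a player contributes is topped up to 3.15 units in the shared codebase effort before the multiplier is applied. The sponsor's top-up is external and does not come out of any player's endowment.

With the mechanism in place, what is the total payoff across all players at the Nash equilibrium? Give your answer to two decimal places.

Under the mechanism each unit contributed yields 2.6 × 3.15 / 6 = 1.3650 back to its contributor per unit of net cost, which exceeds 1, making full contribution the dominant choice for everyone.
At the Nash equilibrium everyone contributes 59. Group total payoff = 2.6 × 3.15 × 354 = 2899.26.

2899.26 hours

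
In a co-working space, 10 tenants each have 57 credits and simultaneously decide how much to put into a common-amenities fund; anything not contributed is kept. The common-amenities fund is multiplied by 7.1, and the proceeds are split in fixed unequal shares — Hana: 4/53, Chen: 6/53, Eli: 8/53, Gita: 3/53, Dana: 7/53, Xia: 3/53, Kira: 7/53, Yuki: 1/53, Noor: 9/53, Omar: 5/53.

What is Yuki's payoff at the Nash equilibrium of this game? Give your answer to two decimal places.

72.27 credits

For player j, contributing a unit is worthwhile iff 7.1 × (j's share) ≥ 1, i.e. iff j's share is at least 0.1408.
The shares above 0.1408 belong to Eli and Noor, contributing 57 each; the remaining 8 contribute 0. Total contributed: 114.
Yuki keeps 57 and receives 7.1 × 114 × 1/53 = 15.27 from the common-amenities fund, for a payoff of 72.27.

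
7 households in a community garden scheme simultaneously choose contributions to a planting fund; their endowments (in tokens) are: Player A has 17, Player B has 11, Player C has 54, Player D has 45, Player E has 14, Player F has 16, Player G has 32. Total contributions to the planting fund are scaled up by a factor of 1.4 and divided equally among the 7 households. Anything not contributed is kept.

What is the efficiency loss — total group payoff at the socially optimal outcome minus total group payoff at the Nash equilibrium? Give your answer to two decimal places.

75.60 tokens

The private return per contributed unit is 1.4/7 = 0.2000 < 1 for every player regardless of endowment, so the Nash equilibrium is zero contribution and the group total is Σ E_j = 17 + 11 + 54 + 45 + 14 + 16 + 32 = 189.
Each contributed unit returns 1.400 to the group, so the social optimum is full contribution by everyone: group total = 1.400 × 189 = 264.60.
Efficiency loss = (1.400 − 1) × 189 = 75.60.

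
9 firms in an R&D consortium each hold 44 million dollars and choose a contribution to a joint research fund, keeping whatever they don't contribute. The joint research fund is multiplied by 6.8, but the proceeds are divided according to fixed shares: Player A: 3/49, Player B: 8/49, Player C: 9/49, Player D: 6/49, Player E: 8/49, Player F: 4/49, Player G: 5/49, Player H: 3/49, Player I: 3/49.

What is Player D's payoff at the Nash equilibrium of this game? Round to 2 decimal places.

153.91 million dollars

A player with share s gets back 6.8·s per unit contributed, so full contribution is dominant for anyone with s > 1/6.8 = 0.1471 and zero contribution is dominant for anyone below.
Player B, Player C and Player E clear that bar, contributing 44 each; the remaining 6 contribute 0. Total contributed: 132.
Player D keeps 44 and receives 6.8 × 132 × 6/49 = 109.91 from the joint research fund, for a payoff of 153.91.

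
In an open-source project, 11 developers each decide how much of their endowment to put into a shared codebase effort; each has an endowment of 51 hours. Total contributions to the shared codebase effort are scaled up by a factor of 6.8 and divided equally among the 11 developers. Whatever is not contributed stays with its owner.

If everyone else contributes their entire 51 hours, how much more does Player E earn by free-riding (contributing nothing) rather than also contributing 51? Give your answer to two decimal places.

19.47 hours

Switching from a contribution of 51 to 0 lets Player E keep an extra 51 hours, but lowers the shared codebase effort by 51, which costs Player E their own share of that drop: 6.8/11 × 51 = 31.53.
Net gain = 51 − 31.53 = 19.47. The private return per contributed unit (0.6182) is below 1, so free-riding is indeed the best response regardless of what the others do.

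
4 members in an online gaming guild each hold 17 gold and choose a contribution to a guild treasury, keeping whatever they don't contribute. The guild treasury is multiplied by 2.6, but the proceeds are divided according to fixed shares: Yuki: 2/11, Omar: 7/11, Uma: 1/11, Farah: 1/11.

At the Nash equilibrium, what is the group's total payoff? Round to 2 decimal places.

Player j's private return per contributed unit is 2.6 × (j's share). Contributing is weakly dominant for j when that share is at least 1/2.6 = 0.3846, and contributing 0 is dominant otherwise.
The only share above 0.3846 is Omar's 7/11, contributing 17; the remaining 3 contribute 0. Total contributed: 17.
The guild treasury pays out 2.6 × 17 = 44.20 in total (split across the unequal shares, but the aggregate is all that matters for the group sum).
The 3 free-riders keep 17 each, adding 51. Group total = 51 + 44.20 = 95.20.

95.20 gold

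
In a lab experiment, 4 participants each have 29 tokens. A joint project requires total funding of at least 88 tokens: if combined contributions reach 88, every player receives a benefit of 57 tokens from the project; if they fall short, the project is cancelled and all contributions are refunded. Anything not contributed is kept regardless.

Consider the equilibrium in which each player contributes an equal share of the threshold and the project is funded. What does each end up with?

64 tokens

Equal share of the threshold: 88/4 = 22.
At this profile no one gains by cutting their contribution: any cut drops the total below 88, the project is cancelled, contributions are refunded, and the deviator ends with 29, which is less than 29 − 22 + 57 = 64. Contributing more than 22 just wastes the excess. So contributing exactly 22 is a best response.
Each player's payoff: 29 − 22 + 57 = 64.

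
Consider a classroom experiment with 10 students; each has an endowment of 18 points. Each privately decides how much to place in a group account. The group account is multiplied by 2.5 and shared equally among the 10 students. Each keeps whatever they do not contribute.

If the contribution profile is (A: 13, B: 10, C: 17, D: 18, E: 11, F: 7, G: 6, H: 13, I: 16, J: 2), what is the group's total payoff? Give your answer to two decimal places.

349.50 points

Total contributed: 13 + 10 + 17 + 18 + 11 + 7 + 6 + 13 + 16 + 2 = 113; total kept: 10 × 18 − 113 = 67.
The group account pays out 2.5 × 113 = 282.50 in aggregate.
Group total = 67 + 282.50 = 349.50.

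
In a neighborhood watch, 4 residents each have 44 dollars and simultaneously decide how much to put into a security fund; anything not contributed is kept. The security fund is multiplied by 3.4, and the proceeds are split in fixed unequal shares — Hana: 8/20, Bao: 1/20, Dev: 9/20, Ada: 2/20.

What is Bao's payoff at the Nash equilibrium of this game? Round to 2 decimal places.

For player j, contributing a unit is worthwhile iff 3.4 × (j's share) ≥ 1, i.e. iff j's share is at least 0.2941.
Hana and Dev clear that bar, contributing 44 each; the remaining 2 contribute 0. Total contributed: 88.
Bao keeps 44 and receives 3.4 × 88 × 1/20 = 14.96 from the security fund, for a payoff of 58.96.

58.96 dollars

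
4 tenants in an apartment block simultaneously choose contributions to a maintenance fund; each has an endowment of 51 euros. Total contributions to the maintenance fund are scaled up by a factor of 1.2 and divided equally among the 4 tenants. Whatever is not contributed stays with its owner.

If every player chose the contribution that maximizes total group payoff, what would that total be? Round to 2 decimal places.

Each contributed unit returns 1.200 to the group as a whole (0.3000 to each of 4 players), which exceeds 1, so the social optimum is full contribution: group total = 1.200 × 204 = 244.80.

244.80 euros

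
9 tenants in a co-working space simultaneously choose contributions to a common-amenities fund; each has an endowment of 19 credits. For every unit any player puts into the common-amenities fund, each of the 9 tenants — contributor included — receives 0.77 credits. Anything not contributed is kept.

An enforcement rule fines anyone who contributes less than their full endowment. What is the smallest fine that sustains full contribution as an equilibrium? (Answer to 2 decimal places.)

4.37 credits

Given the others contribute fully, the best deviation is to contribute 0 (any partial contribution still incurs the fine and gives up units whose private return 0.77 is below 1).
Deviating from 19 to 0 saves 19 credits but forfeits the deviator's share of the drop in the common-amenities fund: 0.77 × 19 = 14.63.
So the deviation gain is 19 − 14.63 = 4.37, and the fine must be at least 4.37 credits to wipe it out.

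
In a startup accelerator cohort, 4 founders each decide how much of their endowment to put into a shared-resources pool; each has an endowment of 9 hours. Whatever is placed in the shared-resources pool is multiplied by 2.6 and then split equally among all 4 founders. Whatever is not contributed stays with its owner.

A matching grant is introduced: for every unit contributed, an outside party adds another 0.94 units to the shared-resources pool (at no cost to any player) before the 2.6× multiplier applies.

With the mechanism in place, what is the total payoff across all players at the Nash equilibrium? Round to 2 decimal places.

181.58 hours

The effective private return per unit is now 2.6 × 1.94 / 4 = 1.2610 > 1, so every player's dominant strategy flips to full contribution.
So the Nash equilibrium is full contribution by all 4; the group earns 2.6 × 1.94 × 36 = 181.58.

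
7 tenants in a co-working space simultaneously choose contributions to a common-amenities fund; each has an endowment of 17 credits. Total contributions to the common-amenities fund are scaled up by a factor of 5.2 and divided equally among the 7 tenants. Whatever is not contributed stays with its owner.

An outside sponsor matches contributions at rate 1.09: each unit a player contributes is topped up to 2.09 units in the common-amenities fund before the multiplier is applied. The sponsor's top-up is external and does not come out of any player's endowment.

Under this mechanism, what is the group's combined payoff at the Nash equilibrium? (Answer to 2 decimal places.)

With the mechanism, a contributed unit returns 5.2 × 2.09 / 7 = 1.5526 per unit of net cost to the contributor — now above 1 — so contributing fully is weakly dominant for every player.
At the Nash equilibrium everyone contributes 17. Group total payoff = 5.2 × 2.09 × 119 = 1293.29.

1293.29 credits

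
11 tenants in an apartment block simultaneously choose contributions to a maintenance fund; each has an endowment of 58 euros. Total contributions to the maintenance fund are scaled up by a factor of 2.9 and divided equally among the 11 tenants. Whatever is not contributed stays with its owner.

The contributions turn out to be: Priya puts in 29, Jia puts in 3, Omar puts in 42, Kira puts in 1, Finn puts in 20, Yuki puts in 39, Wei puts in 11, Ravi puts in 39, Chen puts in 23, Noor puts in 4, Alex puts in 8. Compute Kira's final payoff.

Total contributed: 29 + 3 + 42 + 1 + 20 + 39 + 11 + 39 + 23 + 4 + 8 = 219.
Each receives 2.9 × 219 / 11 = 57.74 from the maintenance fund.
Kira keeps 58 − 1 = 57, so Kira's payoff is 57 + 57.74 = 114.74.

114.74 euros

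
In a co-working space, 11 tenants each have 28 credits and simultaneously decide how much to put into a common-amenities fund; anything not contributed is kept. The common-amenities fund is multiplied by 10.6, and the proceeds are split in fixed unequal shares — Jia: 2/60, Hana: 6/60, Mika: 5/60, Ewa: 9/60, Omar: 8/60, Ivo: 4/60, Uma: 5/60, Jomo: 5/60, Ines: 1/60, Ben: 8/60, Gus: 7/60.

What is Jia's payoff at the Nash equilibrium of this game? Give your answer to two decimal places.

77.47 credits

Each unit j contributes comes back to j as 10.6 × (j's share), so j prefers to contribute only if that share exceeds 1/10.6 = 0.0943; otherwise keeping the unit dominates.
The shares above 0.0943 belong to Hana, Ewa, Omar, Ben and Gus, contributing 28 each; the remaining 6 contribute 0. Total contributed: 140.
Jia keeps 28 and receives 10.6 × 140 × 2/60 = 49.47 from the common-amenities fund, for a payoff of 77.47.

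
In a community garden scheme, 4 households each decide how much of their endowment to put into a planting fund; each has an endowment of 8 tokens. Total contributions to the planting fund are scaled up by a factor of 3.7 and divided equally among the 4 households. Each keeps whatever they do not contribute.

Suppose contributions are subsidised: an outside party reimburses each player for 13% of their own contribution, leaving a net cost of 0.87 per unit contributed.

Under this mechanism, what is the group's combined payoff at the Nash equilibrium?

With the mechanism, a contributed unit returns (3.7/4) / 0.87 = 1.0632 per unit of net cost to the contributor — now above 1 — so contributing fully is weakly dominant for every player.
At the Nash equilibrium everyone contributes 8. Group total payoff = 4 × (8 × 0.13 + 3.7 × 8) = 122.56.

122.56 tokens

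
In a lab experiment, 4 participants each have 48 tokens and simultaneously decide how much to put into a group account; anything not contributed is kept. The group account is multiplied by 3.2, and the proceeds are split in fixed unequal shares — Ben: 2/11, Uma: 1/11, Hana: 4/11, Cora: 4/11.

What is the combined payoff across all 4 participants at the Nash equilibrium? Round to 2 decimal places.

Each unit j contributes comes back to j as 3.2 × (j's share), so j prefers to contribute only if that share exceeds 1/3.2 = 0.3125; otherwise keeping the unit dominates.
Hana and Cora clear that bar, contributing 48 each; the remaining 2 contribute 0. Total contributed: 96.
The group account pays out 3.2 × 96 = 307.20 in total (split across the unequal shares, but the aggregate is all that matters for the group sum).
The 2 free-riders keep 48 each, adding 96. Group total = 96 + 307.20 = 403.20.

403.20 tokens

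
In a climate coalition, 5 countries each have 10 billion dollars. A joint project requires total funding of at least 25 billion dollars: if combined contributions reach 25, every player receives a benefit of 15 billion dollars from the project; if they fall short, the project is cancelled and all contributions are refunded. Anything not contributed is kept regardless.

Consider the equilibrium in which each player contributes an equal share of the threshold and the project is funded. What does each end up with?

Equal share of the threshold: 25/5 = 5.
At this profile no one gains by cutting their contribution: any cut drops the total below 25, the project is cancelled, contributions are refunded, and the deviator ends with 10, which is less than 10 − 5 + 15 = 20. Contributing more than 5 just wastes the excess. So contributing exactly 5 is a best response.
Each player's payoff: 10 − 5 + 15 = 20.

20 billion dollars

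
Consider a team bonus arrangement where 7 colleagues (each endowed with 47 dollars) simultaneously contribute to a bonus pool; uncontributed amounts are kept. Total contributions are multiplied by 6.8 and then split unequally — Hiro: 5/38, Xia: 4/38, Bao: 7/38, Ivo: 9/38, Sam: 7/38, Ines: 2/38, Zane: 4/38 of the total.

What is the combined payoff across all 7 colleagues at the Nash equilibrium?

1146.80 dollars

Player j's private return per contributed unit is 6.8 × (j's share). Contributing is weakly dominant for j when that share is at least 1/6.8 = 0.1471, and contributing 0 is dominant otherwise.
Bao, Ivo and Sam clear that bar, contributing 47 each; the remaining 4 contribute 0. Total contributed: 141.
The bonus pool pays out 6.8 × 141 = 958.80 in total (split across the unequal shares, but the aggregate is all that matters for the group sum).
The 4 free-riders keep 47 each, adding 188. Group total = 188 + 958.80 = 1146.80.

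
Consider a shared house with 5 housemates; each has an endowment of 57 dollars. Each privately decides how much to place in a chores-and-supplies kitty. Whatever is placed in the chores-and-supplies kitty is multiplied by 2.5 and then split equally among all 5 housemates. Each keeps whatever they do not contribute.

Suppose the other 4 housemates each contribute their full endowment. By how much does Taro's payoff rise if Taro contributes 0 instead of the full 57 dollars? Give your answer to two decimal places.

28.50 dollars

Switching from a contribution of 57 to 0 lets Taro keep an extra 57 dollars, but lowers the chores-and-supplies kitty by 57, which costs Taro their own share of that drop: 2.5/5 × 57 = 28.50.
Net gain = 57 − 28.50 = 28.50. The private return per contributed unit (0.5000) is below 1, so free-riding is indeed the best response regardless of what the others do.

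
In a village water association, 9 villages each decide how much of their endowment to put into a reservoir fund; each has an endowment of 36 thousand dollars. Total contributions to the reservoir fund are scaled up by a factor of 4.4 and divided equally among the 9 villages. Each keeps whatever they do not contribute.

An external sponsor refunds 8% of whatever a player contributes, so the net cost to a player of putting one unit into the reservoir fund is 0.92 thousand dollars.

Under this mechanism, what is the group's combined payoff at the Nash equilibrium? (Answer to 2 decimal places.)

324.00 thousand dollars

The effective private return is (4.4/9) / 0.92 = 0.5314, which is still under 1, so the mechanism doesn't change anyone's dominant strategy: zero contribution.
At the Nash equilibrium no one contributes; group total payoff = 9 × 36 = 324.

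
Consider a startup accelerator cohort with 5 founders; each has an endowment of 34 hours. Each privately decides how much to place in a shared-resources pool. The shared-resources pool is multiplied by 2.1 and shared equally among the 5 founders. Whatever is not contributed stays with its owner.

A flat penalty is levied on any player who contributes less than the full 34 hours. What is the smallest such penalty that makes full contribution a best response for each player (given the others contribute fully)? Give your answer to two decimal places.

Given the others contribute fully, the best deviation is to contribute 0 (any partial contribution still incurs the fine and gives up units whose private return 0.4200 is below 1).
Deviating from 34 to 0 saves 34 hours but forfeits the deviator's share of the drop in the shared-resources pool: 2.1/5 × 34 = 14.28.
So the deviation gain is 34 − 14.28 = 19.72, and the fine must be at least 19.72 hours to wipe it out.

19.72 hours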